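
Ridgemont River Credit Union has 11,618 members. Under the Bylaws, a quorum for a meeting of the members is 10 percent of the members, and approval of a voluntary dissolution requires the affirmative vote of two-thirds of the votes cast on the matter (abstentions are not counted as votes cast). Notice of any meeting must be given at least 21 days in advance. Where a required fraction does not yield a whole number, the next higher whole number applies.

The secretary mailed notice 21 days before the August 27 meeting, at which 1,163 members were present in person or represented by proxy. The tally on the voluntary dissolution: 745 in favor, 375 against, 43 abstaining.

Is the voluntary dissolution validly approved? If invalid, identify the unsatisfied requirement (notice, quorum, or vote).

Invalid — vote requirement not satisfied.

Notice: 21 days given; 21 required. Satisfied.
Quorum: 10% of 11,618 = 1,161.80, rounded up to 1,162; 1,163 present. Satisfied.
Vote: requires two-thirds of the votes cast (1,163 − 43 abstaining = 1,120); 2/3 of 1120 = 746.67, rounded up to 747, so 747 needed; 745 in favor. Not satisfied.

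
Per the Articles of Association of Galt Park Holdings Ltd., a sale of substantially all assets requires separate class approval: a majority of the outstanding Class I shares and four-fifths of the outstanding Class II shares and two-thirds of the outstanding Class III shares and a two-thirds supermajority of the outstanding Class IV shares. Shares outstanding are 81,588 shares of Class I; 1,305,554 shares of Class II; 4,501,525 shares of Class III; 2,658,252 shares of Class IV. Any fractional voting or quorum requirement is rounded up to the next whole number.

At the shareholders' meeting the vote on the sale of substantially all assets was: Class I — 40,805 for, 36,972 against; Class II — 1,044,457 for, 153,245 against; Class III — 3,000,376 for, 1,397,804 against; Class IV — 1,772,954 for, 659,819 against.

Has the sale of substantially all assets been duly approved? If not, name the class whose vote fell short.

Class I: a majority of 81588 is 40795; 40,795 required, 40,805 in favor — approved.
Class II: 4/5 of 1305554 = 1044443.20, rounded up to 1044444; 1,044,444 required, 1,044,457 in favor — approved.
Class III: 2/3 of 4501525 = 3001016.67, rounded up to 3001017; 3,001,017 required, 3,000,376 in favor — not approved.
Class IV: 2/3 of 2658252 = 1772168; 1,772,168 required, 1,772,954 in favor — approved.

Not approved — the Class III shares did not give the required vote.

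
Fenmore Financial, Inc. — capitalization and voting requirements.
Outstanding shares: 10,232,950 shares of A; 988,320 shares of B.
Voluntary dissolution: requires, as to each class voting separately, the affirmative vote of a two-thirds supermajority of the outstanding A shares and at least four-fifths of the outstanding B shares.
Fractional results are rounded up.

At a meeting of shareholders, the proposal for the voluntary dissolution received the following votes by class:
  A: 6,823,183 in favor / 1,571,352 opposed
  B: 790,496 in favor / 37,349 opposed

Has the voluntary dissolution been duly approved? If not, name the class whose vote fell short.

Not approved — the B shares did not give the required vote.

A: 2/3 of 10232950 = 6821966.67, rounded up to 6821967; 6,821,967 required, 6,823,183 in favor — approved.
B: 4/5 of 988320 = 790656; 790,656 required, 790,496 in favor — not approved.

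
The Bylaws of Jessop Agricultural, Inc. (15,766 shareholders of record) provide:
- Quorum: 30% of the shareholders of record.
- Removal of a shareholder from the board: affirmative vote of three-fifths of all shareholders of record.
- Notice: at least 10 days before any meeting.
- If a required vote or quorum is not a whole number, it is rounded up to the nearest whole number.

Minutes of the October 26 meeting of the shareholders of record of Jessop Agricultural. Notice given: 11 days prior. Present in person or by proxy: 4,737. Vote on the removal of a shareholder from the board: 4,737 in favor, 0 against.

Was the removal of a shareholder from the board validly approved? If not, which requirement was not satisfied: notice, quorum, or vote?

Invalid — vote requirement not satisfied.

Notice: 11 days given; 10 required. Satisfied.
Quorum: 30% of 15,766 = 4,729.80, rounded up to 4,730; 4,737 present. Satisfied.
Vote: requires three-fifths of all shareholders of record (15,766); 3/5 of 15766 = 9459.60, rounded up to 9460, so 9,460 needed; 4,737 in favor. Not satisfied.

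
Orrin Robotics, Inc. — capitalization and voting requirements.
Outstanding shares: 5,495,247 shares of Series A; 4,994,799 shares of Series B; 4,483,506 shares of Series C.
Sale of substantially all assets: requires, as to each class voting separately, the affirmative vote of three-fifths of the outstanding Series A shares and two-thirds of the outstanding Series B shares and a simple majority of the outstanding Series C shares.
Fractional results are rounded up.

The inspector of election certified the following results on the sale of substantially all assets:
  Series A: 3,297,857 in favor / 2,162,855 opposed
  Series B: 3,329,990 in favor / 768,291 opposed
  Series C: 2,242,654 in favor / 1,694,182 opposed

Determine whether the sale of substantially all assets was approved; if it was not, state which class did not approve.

Approved — every class gave the required vote.

Series A: 3/5 of 5495247 = 3297148.20, rounded up to 3297149; 3,297,149 required, 3,297,857 in favor — approved.
Series B: 2/3 of 4994799 = 3329866; 3,329,866 required, 3,329,990 in favor — approved.
Series C: a majority of 4483506 is 2241754; 2,241,754 required, 2,242,654 in favor — approved.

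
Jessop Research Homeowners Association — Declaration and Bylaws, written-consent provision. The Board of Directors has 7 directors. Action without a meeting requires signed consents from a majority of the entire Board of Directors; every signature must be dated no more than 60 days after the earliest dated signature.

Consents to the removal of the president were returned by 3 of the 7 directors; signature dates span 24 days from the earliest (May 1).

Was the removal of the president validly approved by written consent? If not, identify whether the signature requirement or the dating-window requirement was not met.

Signatures required: a majority of 7 — a majority of 7 is 4, so 4 needed; 3 signed. Insufficient.
Dating window: the latest signature is 24 days after the earliest; the limit is 60 days. Within the window.

Not effective — insufficient signatures.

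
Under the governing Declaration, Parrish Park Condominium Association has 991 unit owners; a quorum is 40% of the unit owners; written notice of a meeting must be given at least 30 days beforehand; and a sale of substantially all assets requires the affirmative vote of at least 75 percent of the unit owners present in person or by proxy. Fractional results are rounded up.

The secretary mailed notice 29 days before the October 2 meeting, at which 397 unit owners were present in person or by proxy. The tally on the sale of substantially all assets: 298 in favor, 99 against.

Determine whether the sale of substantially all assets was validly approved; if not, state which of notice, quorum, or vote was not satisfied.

Invalid — notice requirement not satisfied.

Notice: 29 days given; 30 required. Not satisfied.
Quorum: 40% of 991 = 396.40, rounded up to 397; 397 present. Satisfied.
Vote: requires three-fourths of those present (397); 3/4 of 397 = 297.75, rounded up to 298, so 298 needed; 298 in favor. Satisfied.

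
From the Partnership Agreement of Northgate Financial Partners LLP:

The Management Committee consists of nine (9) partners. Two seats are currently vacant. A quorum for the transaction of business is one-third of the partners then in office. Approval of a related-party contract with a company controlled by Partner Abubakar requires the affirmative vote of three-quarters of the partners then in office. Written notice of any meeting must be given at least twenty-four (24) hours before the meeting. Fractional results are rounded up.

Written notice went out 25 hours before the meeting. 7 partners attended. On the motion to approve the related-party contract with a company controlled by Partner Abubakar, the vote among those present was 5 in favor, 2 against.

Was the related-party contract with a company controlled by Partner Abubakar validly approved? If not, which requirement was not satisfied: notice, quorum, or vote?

Notice: 25 hours given; 24 required (25 ≥ 24). Satisfied.
Quorum: 7 present; quorum is 3. Satisfied.
Vote: the related-party contract with a company controlled by Partner Abubakar requires three-fourths of the partners then in office (7). 3/4 of 7 = 5.25, rounded up to 6, so 6 affirmative votes are needed; 5 voted in favor. Not satisfied.

Invalid — vote requirement not satisfied.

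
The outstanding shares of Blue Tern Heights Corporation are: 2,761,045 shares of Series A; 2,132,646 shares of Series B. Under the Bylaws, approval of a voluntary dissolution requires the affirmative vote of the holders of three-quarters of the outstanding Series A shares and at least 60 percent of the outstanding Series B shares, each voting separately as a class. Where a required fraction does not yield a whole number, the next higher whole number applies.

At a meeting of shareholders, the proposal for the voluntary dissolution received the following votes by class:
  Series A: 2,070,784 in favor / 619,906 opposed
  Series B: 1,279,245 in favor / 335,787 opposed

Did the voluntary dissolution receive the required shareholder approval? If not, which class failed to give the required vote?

Not approved — the Series B shares did not give the required vote.

Series A: 3/4 of 2761045 = 2070783.75, rounded up to 2070784; 2,070,784 required, 2,070,784 in favor — approved.
Series B: 3/5 of 2132646 = 1279587.60, rounded up to 1279588; 1,279,588 required, 1,279,245 in favor — not approved.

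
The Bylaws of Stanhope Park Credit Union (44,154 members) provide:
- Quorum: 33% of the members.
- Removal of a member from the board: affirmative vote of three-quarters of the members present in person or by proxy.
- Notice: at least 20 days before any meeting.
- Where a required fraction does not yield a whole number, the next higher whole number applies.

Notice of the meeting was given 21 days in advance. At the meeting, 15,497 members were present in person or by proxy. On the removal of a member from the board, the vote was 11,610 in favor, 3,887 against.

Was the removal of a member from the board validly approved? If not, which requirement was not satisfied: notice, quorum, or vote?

Invalid — vote requirement not satisfied.

Notice: 21 days given; 20 required. Satisfied.
Quorum: 33% of 44,154 = 14,570.82, rounded up to 14,571; 15,497 present. Satisfied.
Vote: requires three-fourths of those present (15,497); 3/4 of 15497 = 11622.75, rounded up to 11623, so 11,623 needed; 11,610 in favor. Not satisfied.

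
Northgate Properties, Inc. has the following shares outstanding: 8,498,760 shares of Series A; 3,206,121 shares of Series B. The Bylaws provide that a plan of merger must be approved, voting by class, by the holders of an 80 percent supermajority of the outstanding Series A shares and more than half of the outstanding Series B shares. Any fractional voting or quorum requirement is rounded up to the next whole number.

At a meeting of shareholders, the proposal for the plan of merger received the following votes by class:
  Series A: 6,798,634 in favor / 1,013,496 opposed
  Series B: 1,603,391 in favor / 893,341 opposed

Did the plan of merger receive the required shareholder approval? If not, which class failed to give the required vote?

Series A: 4/5 of 8498760 = 6799008; 6,799,008 required, 6,798,634 in favor — not approved.
Series B: a majority of 3206121 is 1603061; 1,603,061 required, 1,603,391 in favor — approved.

Not approved — the Series A shares did not give the required vote.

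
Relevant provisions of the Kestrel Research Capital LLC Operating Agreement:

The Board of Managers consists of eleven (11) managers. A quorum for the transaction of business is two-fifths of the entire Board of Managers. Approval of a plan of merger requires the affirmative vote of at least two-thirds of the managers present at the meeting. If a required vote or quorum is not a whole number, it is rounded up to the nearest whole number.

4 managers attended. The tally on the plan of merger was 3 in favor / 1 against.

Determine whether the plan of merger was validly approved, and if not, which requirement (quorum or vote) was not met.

Invalid — quorum requirement not satisfied.

Quorum: 4 present; quorum is 5. Not satisfied.
Vote: the plan of merger requires two-thirds of the managers present (4). 2/3 of 4 = 2.67, rounded up to 3, so 3 affirmative votes are needed; 3 voted in favor. Satisfied. (Moot — without a quorum no business can be validly transacted.)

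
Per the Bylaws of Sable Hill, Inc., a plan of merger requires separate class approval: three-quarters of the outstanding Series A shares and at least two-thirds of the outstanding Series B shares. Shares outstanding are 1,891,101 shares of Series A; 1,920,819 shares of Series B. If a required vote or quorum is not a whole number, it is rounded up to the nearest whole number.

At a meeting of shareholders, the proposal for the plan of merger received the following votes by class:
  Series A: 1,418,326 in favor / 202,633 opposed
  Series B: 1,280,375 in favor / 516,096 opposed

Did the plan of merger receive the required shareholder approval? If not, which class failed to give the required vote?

Not approved — the Series B shares did not give the required vote.

Series A: 3/4 of 1891101 = 1418325.75, rounded up to 1418326; 1,418,326 required, 1,418,326 in favor — approved.
Series B: 2/3 of 1920819 = 1280546; 1,280,546 required, 1,280,375 in favor — not approved.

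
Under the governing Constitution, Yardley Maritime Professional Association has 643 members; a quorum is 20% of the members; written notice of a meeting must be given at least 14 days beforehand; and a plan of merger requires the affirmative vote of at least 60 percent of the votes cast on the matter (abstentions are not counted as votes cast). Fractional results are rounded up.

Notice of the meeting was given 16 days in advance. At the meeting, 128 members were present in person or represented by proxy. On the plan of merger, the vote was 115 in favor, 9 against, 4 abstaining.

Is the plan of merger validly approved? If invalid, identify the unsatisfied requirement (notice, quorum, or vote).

Notice: 16 days given; 14 required. Satisfied.
Quorum: 20% of 643 = 128.60, rounded up to 129; 128 present. Not satisfied.
Vote: requires three-fifths of the votes cast (128 − 4 abstaining = 124); 3/5 of 124 = 74.40, rounded up to 75, so 75 needed; 115 in favor. Satisfied.

Invalid — quorum requirement not satisfied.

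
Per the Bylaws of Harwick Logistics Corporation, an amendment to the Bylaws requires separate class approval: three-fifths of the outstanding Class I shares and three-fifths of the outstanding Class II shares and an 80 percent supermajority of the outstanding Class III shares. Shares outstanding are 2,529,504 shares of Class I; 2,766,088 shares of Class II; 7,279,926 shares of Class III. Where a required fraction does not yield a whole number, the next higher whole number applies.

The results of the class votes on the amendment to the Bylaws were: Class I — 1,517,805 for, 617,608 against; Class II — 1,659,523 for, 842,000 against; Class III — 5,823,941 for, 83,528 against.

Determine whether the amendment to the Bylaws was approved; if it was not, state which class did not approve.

Not approved — the Class II shares did not give the required vote.

Class I: 3/5 of 2529504 = 1517702.40, rounded up to 1517703; 1,517,703 required, 1,517,805 in favor — approved.
Class II: 3/5 of 2766088 = 1659652.80, rounded up to 1659653; 1,659,653 required, 1,659,523 in favor — not approved.
Class III: 4/5 of 7279926 = 5823940.80, rounded up to 5823941; 5,823,941 required, 5,823,941 in favor — approved.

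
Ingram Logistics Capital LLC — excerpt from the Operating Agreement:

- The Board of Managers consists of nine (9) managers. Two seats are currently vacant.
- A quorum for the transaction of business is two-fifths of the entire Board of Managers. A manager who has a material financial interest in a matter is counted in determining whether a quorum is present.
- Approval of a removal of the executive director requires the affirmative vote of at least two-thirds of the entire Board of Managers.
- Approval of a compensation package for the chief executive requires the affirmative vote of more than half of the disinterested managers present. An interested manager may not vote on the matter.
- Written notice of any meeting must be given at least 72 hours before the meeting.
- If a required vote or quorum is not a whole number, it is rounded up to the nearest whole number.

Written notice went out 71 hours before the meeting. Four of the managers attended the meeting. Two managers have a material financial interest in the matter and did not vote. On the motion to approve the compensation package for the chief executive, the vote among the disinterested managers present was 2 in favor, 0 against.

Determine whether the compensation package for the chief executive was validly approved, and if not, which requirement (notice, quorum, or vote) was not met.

Invalid — notice requirement not satisfied.

Notice: 71 hours given; 72 required (71 < 72). Not satisfied.
Quorum: 4 present (interested managers count toward quorum); quorum is 4. Satisfied.
Vote: the compensation package for the chief executive requires a majority of the disinterested managers present (4 − 2 = 2). A majority of 2 is 2, so 2 affirmative votes are needed; 2 voted in favor. Satisfied.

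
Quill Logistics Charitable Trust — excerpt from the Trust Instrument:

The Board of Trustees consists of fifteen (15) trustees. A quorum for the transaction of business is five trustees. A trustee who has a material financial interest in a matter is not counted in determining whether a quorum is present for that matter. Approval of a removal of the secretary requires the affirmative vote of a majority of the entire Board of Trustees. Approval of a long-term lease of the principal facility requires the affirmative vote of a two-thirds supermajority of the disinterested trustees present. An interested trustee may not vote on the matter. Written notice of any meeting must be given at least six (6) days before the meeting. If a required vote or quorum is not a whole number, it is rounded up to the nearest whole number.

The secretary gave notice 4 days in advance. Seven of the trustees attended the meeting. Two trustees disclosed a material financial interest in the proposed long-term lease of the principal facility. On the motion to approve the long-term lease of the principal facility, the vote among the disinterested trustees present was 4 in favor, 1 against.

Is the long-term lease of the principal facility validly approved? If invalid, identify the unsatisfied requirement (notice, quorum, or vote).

Invalid — notice requirement not satisfied.

Notice: 4 days given; 6 required (4 < 6). Not satisfied.
Quorum: 7 present, but the 2 interested trustees do not count, leaving 5. Quorum is 5. Satisfied.
Vote: the long-term lease of the principal facility requires two-thirds of the disinterested trustees present (7 − 2 = 5). 2/3 of 5 = 3.33, rounded up to 4, so 4 affirmative votes are needed; 4 voted in favor. Satisfied.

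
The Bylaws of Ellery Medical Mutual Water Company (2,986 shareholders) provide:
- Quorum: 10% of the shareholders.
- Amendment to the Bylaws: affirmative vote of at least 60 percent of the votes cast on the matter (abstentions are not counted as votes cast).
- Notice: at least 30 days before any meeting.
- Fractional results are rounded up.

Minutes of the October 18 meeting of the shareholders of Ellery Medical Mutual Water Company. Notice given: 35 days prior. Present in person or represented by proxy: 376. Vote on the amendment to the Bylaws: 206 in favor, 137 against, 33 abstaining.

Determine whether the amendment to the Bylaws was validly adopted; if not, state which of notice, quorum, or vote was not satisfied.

Valid — all requirements satisfied.

Notice: 35 days given; 30 required. Satisfied.
Quorum: 10% of 2,986 = 298.60, rounded up to 299; 376 present. Satisfied.
Vote: requires three-fifths of the votes cast (376 − 33 abstaining = 343); 3/5 of 343 = 205.80, rounded up to 206, so 206 needed; 206 in favor. Satisfied.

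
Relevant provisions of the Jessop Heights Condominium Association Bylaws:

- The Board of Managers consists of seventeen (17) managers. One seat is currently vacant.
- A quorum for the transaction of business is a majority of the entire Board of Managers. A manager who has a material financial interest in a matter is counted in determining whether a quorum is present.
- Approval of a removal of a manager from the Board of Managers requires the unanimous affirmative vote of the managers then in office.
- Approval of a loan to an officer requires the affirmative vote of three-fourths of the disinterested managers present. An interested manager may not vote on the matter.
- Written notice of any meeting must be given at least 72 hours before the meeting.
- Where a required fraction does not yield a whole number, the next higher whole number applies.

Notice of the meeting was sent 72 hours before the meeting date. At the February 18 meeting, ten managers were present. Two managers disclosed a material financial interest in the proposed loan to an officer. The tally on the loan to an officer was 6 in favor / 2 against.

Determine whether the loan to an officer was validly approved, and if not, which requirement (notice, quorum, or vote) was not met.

Notice: 72 hours given; 72 required (72 ≥ 72). Satisfied.
Quorum: 10 present (interested managers count toward quorum); quorum is 9. Satisfied.
Vote: the loan to an officer requires three-fourths of the disinterested managers present (10 − 2 = 8). 3/4 of 8 = 6, so 6 affirmative votes are needed; 6 voted in favor. Satisfied.

Valid — all requirements satisfied.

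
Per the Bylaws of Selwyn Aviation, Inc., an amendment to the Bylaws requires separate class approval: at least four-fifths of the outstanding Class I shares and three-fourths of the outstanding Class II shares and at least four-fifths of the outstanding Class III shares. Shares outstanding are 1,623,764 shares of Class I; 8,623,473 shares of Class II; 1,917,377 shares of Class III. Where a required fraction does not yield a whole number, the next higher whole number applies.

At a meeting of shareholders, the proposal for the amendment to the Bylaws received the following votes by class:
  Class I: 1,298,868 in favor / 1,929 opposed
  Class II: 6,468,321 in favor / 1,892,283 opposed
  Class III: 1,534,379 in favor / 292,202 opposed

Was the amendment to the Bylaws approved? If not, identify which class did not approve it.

Class I: 4/5 of 1623764 = 1299011.20, rounded up to 1299012; 1,299,012 required, 1,298,868 in favor — not approved.
Class II: 3/4 of 8623473 = 6467604.75, rounded up to 6467605; 6,467,605 required, 6,468,321 in favor — approved.
Class III: 4/5 of 1917377 = 1533901.60, rounded up to 1533902; 1,533,902 required, 1,534,379 in favor — approved.

Not approved — the Class I shares did not give the required vote.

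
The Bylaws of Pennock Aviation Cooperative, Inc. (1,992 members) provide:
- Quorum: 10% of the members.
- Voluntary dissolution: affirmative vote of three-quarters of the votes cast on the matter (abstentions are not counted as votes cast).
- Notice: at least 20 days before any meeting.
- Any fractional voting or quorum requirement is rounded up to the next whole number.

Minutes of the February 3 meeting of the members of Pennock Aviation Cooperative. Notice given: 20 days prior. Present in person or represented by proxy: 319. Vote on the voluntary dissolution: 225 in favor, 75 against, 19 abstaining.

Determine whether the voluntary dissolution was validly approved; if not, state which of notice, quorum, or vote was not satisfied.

Notice: 20 days given; 20 required. Satisfied.
Quorum: 10% of 1,992 = 199.20, rounded up to 200; 319 present. Satisfied.
Vote: requires three-fourths of the votes cast (319 − 19 abstaining = 300); 3/4 of 300 = 225, so 225 needed; 225 in favor. Satisfied.

Valid — all requirements satisfied.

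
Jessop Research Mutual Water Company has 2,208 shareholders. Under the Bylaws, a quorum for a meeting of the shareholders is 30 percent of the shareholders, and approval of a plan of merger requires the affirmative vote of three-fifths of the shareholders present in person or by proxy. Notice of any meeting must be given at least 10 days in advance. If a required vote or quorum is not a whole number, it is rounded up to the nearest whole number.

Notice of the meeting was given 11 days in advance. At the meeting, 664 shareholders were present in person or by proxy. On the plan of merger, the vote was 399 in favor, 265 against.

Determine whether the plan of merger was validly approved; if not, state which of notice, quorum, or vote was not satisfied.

Valid — all requirements satisfied.

Notice: 11 days given; 10 required. Satisfied.
Quorum: 30% of 2,208 = 662.40, rounded up to 663; 664 present. Satisfied.
Vote: requires three-fifths of those present (664); 3/5 of 664 = 398.40, rounded up to 399, so 399 needed; 399 in favor. Satisfied.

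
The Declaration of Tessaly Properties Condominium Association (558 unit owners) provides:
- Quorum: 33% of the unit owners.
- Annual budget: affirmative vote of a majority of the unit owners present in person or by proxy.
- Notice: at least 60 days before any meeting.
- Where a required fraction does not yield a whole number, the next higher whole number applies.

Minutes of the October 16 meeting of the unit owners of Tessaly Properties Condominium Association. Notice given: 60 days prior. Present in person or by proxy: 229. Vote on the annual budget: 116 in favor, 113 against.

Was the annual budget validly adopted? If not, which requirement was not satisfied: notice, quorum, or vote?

Notice: 60 days given; 60 required. Satisfied.
Quorum: 33% of 558 = 184.14, rounded up to 185; 229 present. Satisfied.
Vote: requires a majority of those present (229); a majority of 229 is 115, so 115 needed; 116 in favor. Satisfied.

Valid — all requirements satisfied.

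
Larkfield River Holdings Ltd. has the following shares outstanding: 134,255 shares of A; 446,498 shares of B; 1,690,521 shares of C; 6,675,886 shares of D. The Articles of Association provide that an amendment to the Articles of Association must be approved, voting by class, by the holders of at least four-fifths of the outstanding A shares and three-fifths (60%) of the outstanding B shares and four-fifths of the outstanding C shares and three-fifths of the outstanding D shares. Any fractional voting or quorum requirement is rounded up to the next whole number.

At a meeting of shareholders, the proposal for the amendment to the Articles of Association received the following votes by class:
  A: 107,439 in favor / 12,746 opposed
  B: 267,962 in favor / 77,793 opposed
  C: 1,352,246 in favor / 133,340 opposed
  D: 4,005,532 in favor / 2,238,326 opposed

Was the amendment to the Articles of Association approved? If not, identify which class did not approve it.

Not approved — the C shares did not give the required vote.

A: 4/5 of 134255 = 107404; 107,404 required, 107,439 in favor — approved.
B: 3/5 of 446498 = 267898.80, rounded up to 267899; 267,899 required, 267,962 in favor — approved.
C: 4/5 of 1690521 = 1352416.80, rounded up to 1352417; 1,352,417 required, 1,352,246 in favor — not approved.
D: 3/5 of 6675886 = 4005531.60, rounded up to 4005532; 4,005,532 required, 4,005,532 in favor — approved.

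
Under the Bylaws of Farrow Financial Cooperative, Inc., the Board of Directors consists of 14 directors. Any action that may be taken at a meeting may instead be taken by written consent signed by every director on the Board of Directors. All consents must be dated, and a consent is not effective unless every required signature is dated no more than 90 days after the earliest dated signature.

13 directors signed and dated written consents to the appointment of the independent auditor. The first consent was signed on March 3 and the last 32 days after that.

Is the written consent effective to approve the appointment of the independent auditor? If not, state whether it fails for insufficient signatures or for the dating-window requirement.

Signatures required: all of 14 — unanimous means all 14, so 14 needed; 13 signed. Insufficient.
Dating window: the latest signature is 32 days after the earliest; the limit is 90 days. Within the window.

Not effective — insufficient signatures.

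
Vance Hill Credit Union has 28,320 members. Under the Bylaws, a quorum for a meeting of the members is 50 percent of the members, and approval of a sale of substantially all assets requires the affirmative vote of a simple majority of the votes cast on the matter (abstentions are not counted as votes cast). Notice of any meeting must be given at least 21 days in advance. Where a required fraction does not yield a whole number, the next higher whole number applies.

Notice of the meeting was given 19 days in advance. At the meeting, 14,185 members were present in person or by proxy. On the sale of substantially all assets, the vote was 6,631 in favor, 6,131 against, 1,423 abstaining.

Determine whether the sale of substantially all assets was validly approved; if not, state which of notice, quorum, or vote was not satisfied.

Notice: 19 days given; 21 required. Not satisfied.
Quorum: 50% of 28,320 = 14,160; 14,185 present. Satisfied.
Vote: requires a majority of the votes cast (14,185 − 1,423 abstaining = 12,762); a majority of 12762 is 6382, so 6,382 needed; 6,631 in favor. Satisfied.

Invalid — notice requirement not satisfied.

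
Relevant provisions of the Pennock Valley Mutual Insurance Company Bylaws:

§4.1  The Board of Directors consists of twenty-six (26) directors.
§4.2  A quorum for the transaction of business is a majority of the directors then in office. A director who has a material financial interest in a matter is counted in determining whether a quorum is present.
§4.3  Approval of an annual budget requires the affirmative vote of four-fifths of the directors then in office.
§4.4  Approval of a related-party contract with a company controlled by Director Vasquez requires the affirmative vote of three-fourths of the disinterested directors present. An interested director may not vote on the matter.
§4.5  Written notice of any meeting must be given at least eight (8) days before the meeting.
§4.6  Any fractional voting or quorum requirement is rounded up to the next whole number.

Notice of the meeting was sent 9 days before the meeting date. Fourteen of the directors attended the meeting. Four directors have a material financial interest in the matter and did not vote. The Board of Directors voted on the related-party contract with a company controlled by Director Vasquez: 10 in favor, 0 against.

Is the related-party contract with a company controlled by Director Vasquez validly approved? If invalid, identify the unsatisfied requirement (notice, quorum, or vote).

Notice: 9 days given; 8 required (9 ≥ 8). Satisfied.
Quorum: 14 present (interested directors count toward quorum); quorum is 14. Satisfied.
Vote: the related-party contract with a company controlled by Director Vasquez requires three-fourths of the disinterested directors present (14 − 4 = 10). 3/4 of 10 = 7.50, rounded up to 8, so 8 affirmative votes are needed; 10 voted in favor. Satisfied.

Valid — all requirements satisfied.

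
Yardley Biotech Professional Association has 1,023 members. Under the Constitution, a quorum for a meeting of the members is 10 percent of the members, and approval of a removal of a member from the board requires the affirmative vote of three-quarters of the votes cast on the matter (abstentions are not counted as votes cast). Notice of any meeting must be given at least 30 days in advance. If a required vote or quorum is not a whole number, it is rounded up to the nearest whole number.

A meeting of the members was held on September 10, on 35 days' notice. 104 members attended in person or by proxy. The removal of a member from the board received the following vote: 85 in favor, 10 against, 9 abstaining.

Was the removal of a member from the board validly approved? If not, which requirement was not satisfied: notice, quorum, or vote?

Valid — all requirements satisfied.

Notice: 35 days given; 30 required. Satisfied.
Quorum: 10% of 1,023 = 102.30, rounded up to 103; 104 present. Satisfied.
Vote: requires three-fourths of the votes cast (104 − 9 abstaining = 95); 3/4 of 95 = 71.25, rounded up to 72, so 72 needed; 85 in favor. Satisfied.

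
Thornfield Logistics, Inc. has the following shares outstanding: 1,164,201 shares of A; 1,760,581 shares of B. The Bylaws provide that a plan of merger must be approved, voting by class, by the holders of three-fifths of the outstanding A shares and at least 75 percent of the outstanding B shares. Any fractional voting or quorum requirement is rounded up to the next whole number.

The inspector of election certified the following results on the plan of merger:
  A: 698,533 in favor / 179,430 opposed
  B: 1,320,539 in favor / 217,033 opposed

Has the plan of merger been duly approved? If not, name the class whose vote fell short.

Approved — every class gave the required vote.

A: 3/5 of 1164201 = 698520.60, rounded up to 698521; 698,521 required, 698,533 in favor — approved.
B: 3/4 of 1760581 = 1320435.75, rounded up to 1320436; 1,320,436 required, 1,320,539 in favor — approved.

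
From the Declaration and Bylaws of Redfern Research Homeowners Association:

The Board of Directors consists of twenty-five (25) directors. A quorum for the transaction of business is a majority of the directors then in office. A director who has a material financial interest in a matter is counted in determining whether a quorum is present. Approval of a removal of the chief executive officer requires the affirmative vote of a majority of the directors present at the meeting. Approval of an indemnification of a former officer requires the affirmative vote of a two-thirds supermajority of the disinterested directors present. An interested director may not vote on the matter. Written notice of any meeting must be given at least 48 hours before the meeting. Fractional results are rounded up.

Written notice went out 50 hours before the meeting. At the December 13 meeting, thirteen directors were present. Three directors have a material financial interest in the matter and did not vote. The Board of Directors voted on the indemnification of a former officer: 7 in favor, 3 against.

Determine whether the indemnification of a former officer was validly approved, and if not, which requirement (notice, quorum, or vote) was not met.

Notice: 50 hours given; 48 required (50 ≥ 48). Satisfied.
Quorum: 13 present (interested directors count toward quorum); quorum is 13. Satisfied.
Vote: the indemnification of a former officer requires two-thirds of the disinterested directors present (13 − 3 = 10). 2/3 of 10 = 6.67, rounded up to 7, so 7 affirmative votes are needed; 7 voted in favor. Satisfied.

Valid — all requirements satisfied.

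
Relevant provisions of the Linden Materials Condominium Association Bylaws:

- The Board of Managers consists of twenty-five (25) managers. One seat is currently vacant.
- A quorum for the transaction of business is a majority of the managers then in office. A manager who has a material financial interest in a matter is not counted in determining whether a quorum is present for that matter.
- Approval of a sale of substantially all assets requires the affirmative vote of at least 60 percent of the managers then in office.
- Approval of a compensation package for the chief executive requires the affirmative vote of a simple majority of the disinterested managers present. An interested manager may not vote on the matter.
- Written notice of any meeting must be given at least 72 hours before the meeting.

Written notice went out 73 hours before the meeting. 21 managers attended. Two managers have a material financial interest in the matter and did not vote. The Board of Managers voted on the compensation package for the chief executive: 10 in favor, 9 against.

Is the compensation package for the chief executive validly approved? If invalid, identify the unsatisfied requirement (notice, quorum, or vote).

Notice: 73 hours given; 72 required (73 ≥ 72). Satisfied.
Quorum: 21 present, but the 2 interested managers do not count, leaving 19. Quorum is 13. Satisfied.
Vote: the compensation package for the chief executive requires a majority of the disinterested managers present (21 − 2 = 19). A majority of 19 is 10, so 10 affirmative votes are needed; 10 voted in favor. Satisfied.

Valid — all requirements satisfied.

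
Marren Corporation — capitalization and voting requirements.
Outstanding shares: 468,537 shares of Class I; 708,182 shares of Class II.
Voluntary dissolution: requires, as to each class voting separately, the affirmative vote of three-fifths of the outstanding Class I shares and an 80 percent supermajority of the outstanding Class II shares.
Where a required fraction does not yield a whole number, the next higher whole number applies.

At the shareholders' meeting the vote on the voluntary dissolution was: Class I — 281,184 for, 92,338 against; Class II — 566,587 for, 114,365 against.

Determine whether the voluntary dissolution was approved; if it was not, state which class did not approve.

Approved — every class gave the required vote.

Class I: 3/5 of 468537 = 281122.20, rounded up to 281123; 281,123 required, 281,184 in favor — approved.
Class II: 4/5 of 708182 = 566545.60, rounded up to 566546; 566,546 required, 566,587 in favor — approved.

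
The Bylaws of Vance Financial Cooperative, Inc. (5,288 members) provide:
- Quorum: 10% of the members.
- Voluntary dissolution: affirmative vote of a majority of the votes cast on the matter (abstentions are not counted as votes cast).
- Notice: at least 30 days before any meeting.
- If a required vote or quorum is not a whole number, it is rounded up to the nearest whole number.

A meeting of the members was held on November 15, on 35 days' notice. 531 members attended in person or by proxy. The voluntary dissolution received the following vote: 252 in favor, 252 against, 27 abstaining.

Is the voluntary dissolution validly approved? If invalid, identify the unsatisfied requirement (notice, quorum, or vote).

Invalid — vote requirement not satisfied.

Notice: 35 days given; 30 required. Satisfied.
Quorum: 10% of 5,288 = 528.80, rounded up to 529; 531 present. Satisfied.
Vote: requires a majority of the votes cast (531 − 27 abstaining = 504); a majority of 504 is 253, so 253 needed; 252 in favor. Not satisfied.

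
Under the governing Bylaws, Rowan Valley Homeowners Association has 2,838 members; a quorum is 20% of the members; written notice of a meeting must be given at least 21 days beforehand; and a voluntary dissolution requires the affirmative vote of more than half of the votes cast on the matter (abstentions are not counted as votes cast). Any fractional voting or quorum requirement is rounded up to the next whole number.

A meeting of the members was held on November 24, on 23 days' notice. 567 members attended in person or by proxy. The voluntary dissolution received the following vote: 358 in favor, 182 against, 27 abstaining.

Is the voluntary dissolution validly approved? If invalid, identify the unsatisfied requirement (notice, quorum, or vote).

Invalid — quorum requirement not satisfied.

Notice: 23 days given; 21 required. Satisfied.
Quorum: 20% of 2,838 = 567.60, rounded up to 568; 567 present. Not satisfied.
Vote: requires a majority of the votes cast (567 − 27 abstaining = 540); a majority of 540 is 271, so 271 needed; 358 in favor. Satisfied.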